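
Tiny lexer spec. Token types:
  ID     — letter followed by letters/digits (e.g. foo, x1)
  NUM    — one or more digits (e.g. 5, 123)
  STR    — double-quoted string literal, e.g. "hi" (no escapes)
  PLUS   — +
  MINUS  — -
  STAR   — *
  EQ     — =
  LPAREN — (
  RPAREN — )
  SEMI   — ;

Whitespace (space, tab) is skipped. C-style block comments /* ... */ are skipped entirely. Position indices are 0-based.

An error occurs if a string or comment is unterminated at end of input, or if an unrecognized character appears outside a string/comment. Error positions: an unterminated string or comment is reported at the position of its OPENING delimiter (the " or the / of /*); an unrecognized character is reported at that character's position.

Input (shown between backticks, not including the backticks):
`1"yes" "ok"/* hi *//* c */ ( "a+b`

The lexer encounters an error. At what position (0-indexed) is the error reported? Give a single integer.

pos=0: emit NUM '1' (now at pos=1)
pos=1: enter STRING mode
pos=1: emit STR "yes" (now at pos=6)
pos=7: enter STRING mode
pos=7: emit STR "ok" (now at pos=11)
pos=11: enter COMMENT mode (saw '/*')
exit COMMENT mode (now at pos=19)
pos=19: enter COMMENT mode (saw '/*')
exit COMMENT mode (now at pos=26)
pos=27: emit LPAREN '('
pos=29: enter STRING mode
pos=29: ERROR — unterminated string

Answer: 29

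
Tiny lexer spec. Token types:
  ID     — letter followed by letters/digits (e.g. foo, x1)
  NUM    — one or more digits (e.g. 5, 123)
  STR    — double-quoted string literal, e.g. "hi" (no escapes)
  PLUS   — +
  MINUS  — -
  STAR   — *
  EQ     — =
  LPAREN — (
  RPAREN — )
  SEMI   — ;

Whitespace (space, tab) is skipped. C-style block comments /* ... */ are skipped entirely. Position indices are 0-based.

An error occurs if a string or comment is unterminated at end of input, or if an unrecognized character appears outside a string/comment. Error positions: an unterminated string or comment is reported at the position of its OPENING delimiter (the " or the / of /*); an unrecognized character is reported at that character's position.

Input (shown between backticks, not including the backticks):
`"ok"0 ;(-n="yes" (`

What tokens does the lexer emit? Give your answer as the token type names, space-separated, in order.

Answer: STR NUM SEMI LPAREN MINUS ID EQ STR LPAREN

Derivation:
pos=0: enter STRING mode
pos=0: emit STR "ok" (now at pos=4)
pos=4: emit NUM '0' (now at pos=5)
pos=6: emit SEMI ';'
pos=7: emit LPAREN '('
pos=8: emit MINUS '-'
pos=9: emit ID 'n' (now at pos=10)
pos=10: emit EQ '='
pos=11: enter STRING mode
pos=11: emit STR "yes" (now at pos=16)
pos=17: emit LPAREN '('
DONE. 9 tokens: [STR, NUM, SEMI, LPAREN, MINUS, ID, EQ, STR, LPAREN]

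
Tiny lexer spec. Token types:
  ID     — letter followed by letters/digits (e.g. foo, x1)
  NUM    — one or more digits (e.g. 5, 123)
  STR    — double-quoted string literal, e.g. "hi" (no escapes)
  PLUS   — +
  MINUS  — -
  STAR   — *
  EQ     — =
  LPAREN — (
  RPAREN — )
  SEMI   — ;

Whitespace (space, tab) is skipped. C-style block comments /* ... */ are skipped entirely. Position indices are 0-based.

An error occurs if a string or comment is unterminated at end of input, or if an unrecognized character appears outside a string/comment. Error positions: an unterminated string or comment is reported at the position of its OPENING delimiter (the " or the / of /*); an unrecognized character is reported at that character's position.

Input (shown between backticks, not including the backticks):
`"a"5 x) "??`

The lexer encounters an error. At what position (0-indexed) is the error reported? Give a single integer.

pos=0: enter STRING mode
pos=0: emit STR "a" (now at pos=3)
pos=3: emit NUM '5' (now at pos=4)
pos=5: emit ID 'x' (now at pos=6)
pos=6: emit RPAREN ')'
pos=8: enter STRING mode
pos=8: ERROR — unterminated string

Answer: 8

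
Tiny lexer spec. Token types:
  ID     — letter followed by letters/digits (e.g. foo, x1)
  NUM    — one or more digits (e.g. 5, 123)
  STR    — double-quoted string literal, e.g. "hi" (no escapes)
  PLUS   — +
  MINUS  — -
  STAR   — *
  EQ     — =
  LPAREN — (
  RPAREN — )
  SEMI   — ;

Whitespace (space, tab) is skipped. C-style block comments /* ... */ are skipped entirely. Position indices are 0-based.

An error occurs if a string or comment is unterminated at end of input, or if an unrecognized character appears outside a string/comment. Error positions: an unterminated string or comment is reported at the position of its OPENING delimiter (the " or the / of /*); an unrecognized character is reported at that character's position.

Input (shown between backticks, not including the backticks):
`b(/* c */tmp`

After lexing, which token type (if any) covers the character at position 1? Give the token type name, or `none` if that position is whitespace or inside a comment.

Answer: LPAREN

Derivation:
pos=0: emit ID 'b' (now at pos=1)
pos=1: emit LPAREN '('
pos=2: enter COMMENT mode (saw '/*')
exit COMMENT mode (now at pos=9)
pos=9: emit ID 'tmp' (now at pos=12)
DONE. 3 tokens: [ID, LPAREN, ID]
Position 1: char is '(' -> LPAREN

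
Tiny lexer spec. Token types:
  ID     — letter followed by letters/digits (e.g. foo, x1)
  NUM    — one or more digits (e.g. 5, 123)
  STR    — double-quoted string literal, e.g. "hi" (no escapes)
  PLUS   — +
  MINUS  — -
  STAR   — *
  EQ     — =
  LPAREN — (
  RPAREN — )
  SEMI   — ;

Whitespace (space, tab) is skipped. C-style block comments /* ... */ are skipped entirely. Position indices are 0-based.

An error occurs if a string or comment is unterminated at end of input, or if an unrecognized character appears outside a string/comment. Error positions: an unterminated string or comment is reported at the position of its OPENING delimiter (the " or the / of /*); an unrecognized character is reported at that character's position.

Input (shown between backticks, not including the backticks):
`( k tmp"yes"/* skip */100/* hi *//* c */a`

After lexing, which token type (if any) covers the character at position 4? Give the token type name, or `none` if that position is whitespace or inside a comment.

pos=0: emit LPAREN '('
pos=2: emit ID 'k' (now at pos=3)
pos=4: emit ID 'tmp' (now at pos=7)
pos=7: enter STRING mode
pos=7: emit STR "yes" (now at pos=12)
pos=12: enter COMMENT mode (saw '/*')
exit COMMENT mode (now at pos=22)
pos=22: emit NUM '100' (now at pos=25)
pos=25: enter COMMENT mode (saw '/*')
exit COMMENT mode (now at pos=33)
pos=33: enter COMMENT mode (saw '/*')
exit COMMENT mode (now at pos=40)
pos=40: emit ID 'a' (now at pos=41)
DONE. 6 tokens: [LPAREN, ID, ID, STR, NUM, ID]
Position 4: char is 't' -> ID

Answer: ID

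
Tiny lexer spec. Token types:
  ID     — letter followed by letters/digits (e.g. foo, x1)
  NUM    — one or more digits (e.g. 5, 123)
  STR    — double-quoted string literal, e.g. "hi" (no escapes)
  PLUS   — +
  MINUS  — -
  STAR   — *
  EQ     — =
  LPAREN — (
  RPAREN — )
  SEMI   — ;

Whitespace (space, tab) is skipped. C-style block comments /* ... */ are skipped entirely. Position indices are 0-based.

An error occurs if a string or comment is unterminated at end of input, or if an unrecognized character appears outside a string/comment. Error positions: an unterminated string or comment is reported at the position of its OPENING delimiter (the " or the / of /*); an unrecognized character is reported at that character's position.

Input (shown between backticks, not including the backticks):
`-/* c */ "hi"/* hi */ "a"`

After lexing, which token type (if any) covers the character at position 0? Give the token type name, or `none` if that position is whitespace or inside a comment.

Answer: MINUS

Derivation:
pos=0: emit MINUS '-'
pos=1: enter COMMENT mode (saw '/*')
exit COMMENT mode (now at pos=8)
pos=9: enter STRING mode
pos=9: emit STR "hi" (now at pos=13)
pos=13: enter COMMENT mode (saw '/*')
exit COMMENT mode (now at pos=21)
pos=22: enter STRING mode
pos=22: emit STR "a" (now at pos=25)
DONE. 3 tokens: [MINUS, STR, STR]
Position 0: char is '-' -> MINUS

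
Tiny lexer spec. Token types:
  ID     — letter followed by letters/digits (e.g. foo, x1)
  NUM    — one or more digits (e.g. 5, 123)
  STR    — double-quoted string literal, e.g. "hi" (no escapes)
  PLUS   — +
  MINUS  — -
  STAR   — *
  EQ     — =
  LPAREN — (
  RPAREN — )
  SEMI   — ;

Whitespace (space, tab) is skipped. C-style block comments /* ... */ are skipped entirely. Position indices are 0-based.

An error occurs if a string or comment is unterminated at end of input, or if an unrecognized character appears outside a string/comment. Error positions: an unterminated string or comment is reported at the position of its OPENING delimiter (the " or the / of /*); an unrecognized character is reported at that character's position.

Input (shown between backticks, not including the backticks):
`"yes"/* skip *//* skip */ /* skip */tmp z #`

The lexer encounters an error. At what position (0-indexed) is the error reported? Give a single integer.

pos=0: enter STRING mode
pos=0: emit STR "yes" (now at pos=5)
pos=5: enter COMMENT mode (saw '/*')
exit COMMENT mode (now at pos=15)
pos=15: enter COMMENT mode (saw '/*')
exit COMMENT mode (now at pos=25)
pos=26: enter COMMENT mode (saw '/*')
exit COMMENT mode (now at pos=36)
pos=36: emit ID 'tmp' (now at pos=39)
pos=40: emit ID 'z' (now at pos=41)
pos=42: ERROR — unrecognized char '#'

Answer: 42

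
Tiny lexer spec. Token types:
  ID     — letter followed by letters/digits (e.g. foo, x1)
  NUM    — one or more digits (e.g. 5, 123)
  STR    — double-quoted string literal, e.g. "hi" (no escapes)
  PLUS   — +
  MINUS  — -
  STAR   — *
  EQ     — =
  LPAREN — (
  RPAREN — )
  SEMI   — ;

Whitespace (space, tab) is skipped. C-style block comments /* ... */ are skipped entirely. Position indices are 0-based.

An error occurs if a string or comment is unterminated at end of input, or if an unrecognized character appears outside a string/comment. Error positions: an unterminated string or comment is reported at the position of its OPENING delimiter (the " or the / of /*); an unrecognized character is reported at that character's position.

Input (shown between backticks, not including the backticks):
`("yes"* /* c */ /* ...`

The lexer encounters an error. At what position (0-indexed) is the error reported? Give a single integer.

pos=0: emit LPAREN '('
pos=1: enter STRING mode
pos=1: emit STR "yes" (now at pos=6)
pos=6: emit STAR '*'
pos=8: enter COMMENT mode (saw '/*')
exit COMMENT mode (now at pos=15)
pos=16: enter COMMENT mode (saw '/*')
pos=16: ERROR — unterminated comment (reached EOF)

Answer: 16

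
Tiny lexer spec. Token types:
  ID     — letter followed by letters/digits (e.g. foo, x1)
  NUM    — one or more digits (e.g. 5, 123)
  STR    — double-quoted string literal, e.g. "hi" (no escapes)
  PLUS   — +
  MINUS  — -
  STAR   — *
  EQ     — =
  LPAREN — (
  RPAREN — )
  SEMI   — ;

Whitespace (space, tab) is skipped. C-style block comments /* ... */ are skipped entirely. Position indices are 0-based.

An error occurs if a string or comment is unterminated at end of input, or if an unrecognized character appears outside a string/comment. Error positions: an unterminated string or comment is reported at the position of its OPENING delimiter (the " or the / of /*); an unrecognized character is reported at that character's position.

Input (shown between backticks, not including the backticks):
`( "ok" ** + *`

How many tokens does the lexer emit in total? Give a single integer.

pos=0: emit LPAREN '('
pos=2: enter STRING mode
pos=2: emit STR "ok" (now at pos=6)
pos=7: emit STAR '*'
pos=8: emit STAR '*'
pos=10: emit PLUS '+'
pos=12: emit STAR '*'
DONE. 6 tokens: [LPAREN, STR, STAR, STAR, PLUS, STAR]

Answer: 6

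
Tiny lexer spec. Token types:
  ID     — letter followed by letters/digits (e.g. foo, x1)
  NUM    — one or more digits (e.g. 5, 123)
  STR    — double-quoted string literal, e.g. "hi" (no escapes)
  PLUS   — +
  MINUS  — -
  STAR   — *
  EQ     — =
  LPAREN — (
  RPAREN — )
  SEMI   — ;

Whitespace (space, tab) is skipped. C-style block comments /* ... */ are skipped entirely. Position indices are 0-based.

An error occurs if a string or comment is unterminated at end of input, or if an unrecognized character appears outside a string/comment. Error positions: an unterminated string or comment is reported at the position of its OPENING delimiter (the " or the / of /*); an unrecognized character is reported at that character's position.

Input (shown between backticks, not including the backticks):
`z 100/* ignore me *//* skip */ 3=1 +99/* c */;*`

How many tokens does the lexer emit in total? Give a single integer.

Answer: 9

Derivation:
pos=0: emit ID 'z' (now at pos=1)
pos=2: emit NUM '100' (now at pos=5)
pos=5: enter COMMENT mode (saw '/*')
exit COMMENT mode (now at pos=20)
pos=20: enter COMMENT mode (saw '/*')
exit COMMENT mode (now at pos=30)
pos=31: emit NUM '3' (now at pos=32)
pos=32: emit EQ '='
pos=33: emit NUM '1' (now at pos=34)
pos=35: emit PLUS '+'
pos=36: emit NUM '99' (now at pos=38)
pos=38: enter COMMENT mode (saw '/*')
exit COMMENT mode (now at pos=45)
pos=45: emit SEMI ';'
pos=46: emit STAR '*'
DONE. 9 tokens: [ID, NUM, NUM, EQ, NUM, PLUS, NUM, SEMI, STAR]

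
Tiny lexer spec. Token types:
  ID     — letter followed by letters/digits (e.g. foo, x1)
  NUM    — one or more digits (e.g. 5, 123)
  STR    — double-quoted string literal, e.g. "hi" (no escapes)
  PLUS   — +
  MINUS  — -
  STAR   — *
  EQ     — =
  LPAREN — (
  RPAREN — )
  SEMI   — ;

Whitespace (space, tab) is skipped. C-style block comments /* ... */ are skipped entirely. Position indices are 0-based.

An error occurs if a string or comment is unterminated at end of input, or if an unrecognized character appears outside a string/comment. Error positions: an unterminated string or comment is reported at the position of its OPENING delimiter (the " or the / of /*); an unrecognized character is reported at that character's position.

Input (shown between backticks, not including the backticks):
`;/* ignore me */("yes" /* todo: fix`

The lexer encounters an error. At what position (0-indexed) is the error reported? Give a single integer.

Answer: 23

Derivation:
pos=0: emit SEMI ';'
pos=1: enter COMMENT mode (saw '/*')
exit COMMENT mode (now at pos=16)
pos=16: emit LPAREN '('
pos=17: enter STRING mode
pos=17: emit STR "yes" (now at pos=22)
pos=23: enter COMMENT mode (saw '/*')
pos=23: ERROR — unterminated comment (reached EOF)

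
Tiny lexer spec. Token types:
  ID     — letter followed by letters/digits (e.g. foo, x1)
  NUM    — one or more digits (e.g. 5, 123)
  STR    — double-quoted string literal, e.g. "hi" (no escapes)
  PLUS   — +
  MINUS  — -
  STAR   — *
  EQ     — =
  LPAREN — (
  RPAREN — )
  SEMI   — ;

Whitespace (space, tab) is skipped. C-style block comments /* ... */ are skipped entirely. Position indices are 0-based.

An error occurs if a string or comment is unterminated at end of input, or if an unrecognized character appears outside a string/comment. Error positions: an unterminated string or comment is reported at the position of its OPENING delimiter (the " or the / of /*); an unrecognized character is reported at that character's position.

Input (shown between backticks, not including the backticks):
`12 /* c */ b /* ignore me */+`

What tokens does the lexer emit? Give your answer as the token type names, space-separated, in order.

Answer: NUM ID PLUS

Derivation:
pos=0: emit NUM '12' (now at pos=2)
pos=3: enter COMMENT mode (saw '/*')
exit COMMENT mode (now at pos=10)
pos=11: emit ID 'b' (now at pos=12)
pos=13: enter COMMENT mode (saw '/*')
exit COMMENT mode (now at pos=28)
pos=28: emit PLUS '+'
DONE. 3 tokens: [NUM, ID, PLUS]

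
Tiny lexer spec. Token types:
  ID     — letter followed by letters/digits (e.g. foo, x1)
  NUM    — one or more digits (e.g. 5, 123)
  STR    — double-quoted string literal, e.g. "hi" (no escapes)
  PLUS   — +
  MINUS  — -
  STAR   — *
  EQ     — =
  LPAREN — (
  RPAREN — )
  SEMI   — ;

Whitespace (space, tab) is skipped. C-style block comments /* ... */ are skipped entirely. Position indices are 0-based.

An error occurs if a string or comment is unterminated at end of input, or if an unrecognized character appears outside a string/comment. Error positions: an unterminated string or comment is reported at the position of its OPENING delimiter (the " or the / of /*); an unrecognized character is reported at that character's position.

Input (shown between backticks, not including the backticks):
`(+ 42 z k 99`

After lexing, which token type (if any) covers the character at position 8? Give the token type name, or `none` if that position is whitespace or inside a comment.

Answer: ID

Derivation:
pos=0: emit LPAREN '('
pos=1: emit PLUS '+'
pos=3: emit NUM '42' (now at pos=5)
pos=6: emit ID 'z' (now at pos=7)
pos=8: emit ID 'k' (now at pos=9)
pos=10: emit NUM '99' (now at pos=12)
DONE. 6 tokens: [LPAREN, PLUS, NUM, ID, ID, NUM]
Position 8: char is 'k' -> ID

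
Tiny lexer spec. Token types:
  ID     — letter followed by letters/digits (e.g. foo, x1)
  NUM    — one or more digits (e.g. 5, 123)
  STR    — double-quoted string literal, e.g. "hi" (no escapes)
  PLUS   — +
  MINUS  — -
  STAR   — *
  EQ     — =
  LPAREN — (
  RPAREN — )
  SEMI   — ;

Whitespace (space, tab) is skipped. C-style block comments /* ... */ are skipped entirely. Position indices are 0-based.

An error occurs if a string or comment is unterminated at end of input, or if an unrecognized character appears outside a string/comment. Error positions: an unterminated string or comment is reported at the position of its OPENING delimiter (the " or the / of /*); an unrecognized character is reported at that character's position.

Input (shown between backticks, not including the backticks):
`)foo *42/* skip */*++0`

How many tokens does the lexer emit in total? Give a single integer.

pos=0: emit RPAREN ')'
pos=1: emit ID 'foo' (now at pos=4)
pos=5: emit STAR '*'
pos=6: emit NUM '42' (now at pos=8)
pos=8: enter COMMENT mode (saw '/*')
exit COMMENT mode (now at pos=18)
pos=18: emit STAR '*'
pos=19: emit PLUS '+'
pos=20: emit PLUS '+'
pos=21: emit NUM '0' (now at pos=22)
DONE. 8 tokens: [RPAREN, ID, STAR, NUM, STAR, PLUS, PLUS, NUM]

Answer: 8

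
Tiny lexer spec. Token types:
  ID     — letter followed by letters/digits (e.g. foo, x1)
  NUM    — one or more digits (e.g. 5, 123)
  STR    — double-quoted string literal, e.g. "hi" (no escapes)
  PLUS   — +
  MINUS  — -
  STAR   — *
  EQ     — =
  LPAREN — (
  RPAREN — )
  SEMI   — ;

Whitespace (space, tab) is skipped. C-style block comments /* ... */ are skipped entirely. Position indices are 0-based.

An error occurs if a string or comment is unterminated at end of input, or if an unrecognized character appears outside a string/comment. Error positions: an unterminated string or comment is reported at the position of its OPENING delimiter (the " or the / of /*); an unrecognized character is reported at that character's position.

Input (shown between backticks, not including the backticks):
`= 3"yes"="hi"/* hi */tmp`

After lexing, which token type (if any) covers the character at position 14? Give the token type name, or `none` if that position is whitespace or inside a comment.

Answer: none

Derivation:
pos=0: emit EQ '='
pos=2: emit NUM '3' (now at pos=3)
pos=3: enter STRING mode
pos=3: emit STR "yes" (now at pos=8)
pos=8: emit EQ '='
pos=9: enter STRING mode
pos=9: emit STR "hi" (now at pos=13)
pos=13: enter COMMENT mode (saw '/*')
exit COMMENT mode (now at pos=21)
pos=21: emit ID 'tmp' (now at pos=24)
DONE. 6 tokens: [EQ, NUM, STR, EQ, STR, ID]
Position 14: char is '*' -> none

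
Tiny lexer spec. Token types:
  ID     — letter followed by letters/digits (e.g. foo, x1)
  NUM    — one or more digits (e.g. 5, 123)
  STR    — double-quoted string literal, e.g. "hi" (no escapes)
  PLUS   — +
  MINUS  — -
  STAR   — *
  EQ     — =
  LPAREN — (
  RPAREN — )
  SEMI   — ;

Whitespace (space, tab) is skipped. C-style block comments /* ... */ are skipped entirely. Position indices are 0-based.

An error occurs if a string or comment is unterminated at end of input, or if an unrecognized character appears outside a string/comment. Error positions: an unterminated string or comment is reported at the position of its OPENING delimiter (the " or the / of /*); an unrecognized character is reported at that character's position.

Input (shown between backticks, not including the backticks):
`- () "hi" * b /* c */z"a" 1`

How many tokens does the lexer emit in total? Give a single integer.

pos=0: emit MINUS '-'
pos=2: emit LPAREN '('
pos=3: emit RPAREN ')'
pos=5: enter STRING mode
pos=5: emit STR "hi" (now at pos=9)
pos=10: emit STAR '*'
pos=12: emit ID 'b' (now at pos=13)
pos=14: enter COMMENT mode (saw '/*')
exit COMMENT mode (now at pos=21)
pos=21: emit ID 'z' (now at pos=22)
pos=22: enter STRING mode
pos=22: emit STR "a" (now at pos=25)
pos=26: emit NUM '1' (now at pos=27)
DONE. 9 tokens: [MINUS, LPAREN, RPAREN, STR, STAR, ID, ID, STR, NUM]

Answer: 9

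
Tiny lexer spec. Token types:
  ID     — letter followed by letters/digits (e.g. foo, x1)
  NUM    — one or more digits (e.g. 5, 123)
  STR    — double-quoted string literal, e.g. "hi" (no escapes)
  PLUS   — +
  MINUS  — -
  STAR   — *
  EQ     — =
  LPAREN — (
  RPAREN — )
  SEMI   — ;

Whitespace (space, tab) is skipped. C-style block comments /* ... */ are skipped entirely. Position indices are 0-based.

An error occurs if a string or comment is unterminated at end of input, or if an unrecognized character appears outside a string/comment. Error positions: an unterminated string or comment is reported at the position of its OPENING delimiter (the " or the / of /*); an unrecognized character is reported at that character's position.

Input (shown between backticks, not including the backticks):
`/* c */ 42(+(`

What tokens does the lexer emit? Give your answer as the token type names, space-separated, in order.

Answer: NUM LPAREN PLUS LPAREN

Derivation:
pos=0: enter COMMENT mode (saw '/*')
exit COMMENT mode (now at pos=7)
pos=8: emit NUM '42' (now at pos=10)
pos=10: emit LPAREN '('
pos=11: emit PLUS '+'
pos=12: emit LPAREN '('
DONE. 4 tokens: [NUM, LPAREN, PLUS, LPAREN]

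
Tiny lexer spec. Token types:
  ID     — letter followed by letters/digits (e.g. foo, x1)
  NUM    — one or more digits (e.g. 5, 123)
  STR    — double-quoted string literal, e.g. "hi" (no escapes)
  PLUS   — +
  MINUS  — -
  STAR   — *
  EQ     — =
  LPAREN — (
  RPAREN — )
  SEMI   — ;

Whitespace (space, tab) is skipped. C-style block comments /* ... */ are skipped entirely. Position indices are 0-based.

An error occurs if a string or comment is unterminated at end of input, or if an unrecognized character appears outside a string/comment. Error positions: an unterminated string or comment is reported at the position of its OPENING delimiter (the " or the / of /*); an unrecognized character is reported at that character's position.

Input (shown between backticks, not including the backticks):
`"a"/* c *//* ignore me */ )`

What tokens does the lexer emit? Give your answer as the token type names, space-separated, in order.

pos=0: enter STRING mode
pos=0: emit STR "a" (now at pos=3)
pos=3: enter COMMENT mode (saw '/*')
exit COMMENT mode (now at pos=10)
pos=10: enter COMMENT mode (saw '/*')
exit COMMENT mode (now at pos=25)
pos=26: emit RPAREN ')'
DONE. 2 tokens: [STR, RPAREN]

Answer: STR RPAREN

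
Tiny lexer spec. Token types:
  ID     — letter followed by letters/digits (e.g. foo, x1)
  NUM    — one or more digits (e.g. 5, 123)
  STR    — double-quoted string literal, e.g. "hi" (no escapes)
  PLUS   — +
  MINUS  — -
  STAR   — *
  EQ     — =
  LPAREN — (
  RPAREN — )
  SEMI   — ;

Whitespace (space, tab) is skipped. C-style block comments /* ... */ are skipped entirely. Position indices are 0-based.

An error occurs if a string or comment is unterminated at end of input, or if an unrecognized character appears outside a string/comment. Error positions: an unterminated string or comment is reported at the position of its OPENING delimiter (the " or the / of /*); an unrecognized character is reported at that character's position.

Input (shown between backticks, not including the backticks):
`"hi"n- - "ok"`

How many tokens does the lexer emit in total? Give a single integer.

pos=0: enter STRING mode
pos=0: emit STR "hi" (now at pos=4)
pos=4: emit ID 'n' (now at pos=5)
pos=5: emit MINUS '-'
pos=7: emit MINUS '-'
pos=9: enter STRING mode
pos=9: emit STR "ok" (now at pos=13)
DONE. 5 tokens: [STR, ID, MINUS, MINUS, STR]

Answer: 5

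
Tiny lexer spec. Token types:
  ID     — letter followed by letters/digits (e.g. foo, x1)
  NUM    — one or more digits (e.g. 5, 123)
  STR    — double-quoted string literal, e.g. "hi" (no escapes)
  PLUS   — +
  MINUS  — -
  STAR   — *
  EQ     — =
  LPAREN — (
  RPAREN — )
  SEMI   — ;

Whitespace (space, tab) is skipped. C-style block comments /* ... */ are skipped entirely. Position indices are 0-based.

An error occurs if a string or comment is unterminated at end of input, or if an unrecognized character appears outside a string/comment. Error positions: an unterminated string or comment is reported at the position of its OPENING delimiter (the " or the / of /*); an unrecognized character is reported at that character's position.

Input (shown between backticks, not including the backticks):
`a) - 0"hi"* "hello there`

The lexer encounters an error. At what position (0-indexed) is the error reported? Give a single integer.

pos=0: emit ID 'a' (now at pos=1)
pos=1: emit RPAREN ')'
pos=3: emit MINUS '-'
pos=5: emit NUM '0' (now at pos=6)
pos=6: enter STRING mode
pos=6: emit STR "hi" (now at pos=10)
pos=10: emit STAR '*'
pos=12: enter STRING mode
pos=12: ERROR — unterminated string

Answer: 12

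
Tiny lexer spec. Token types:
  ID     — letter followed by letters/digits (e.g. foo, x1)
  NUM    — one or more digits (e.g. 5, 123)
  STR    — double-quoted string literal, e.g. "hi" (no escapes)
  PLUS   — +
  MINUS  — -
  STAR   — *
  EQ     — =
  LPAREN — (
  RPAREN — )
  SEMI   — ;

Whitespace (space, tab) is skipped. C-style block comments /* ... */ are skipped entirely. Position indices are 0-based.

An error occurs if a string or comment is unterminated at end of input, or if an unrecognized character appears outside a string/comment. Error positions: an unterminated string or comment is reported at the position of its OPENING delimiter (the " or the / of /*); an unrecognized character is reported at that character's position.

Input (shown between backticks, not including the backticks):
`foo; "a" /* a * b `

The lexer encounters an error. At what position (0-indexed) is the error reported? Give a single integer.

Answer: 9

Derivation:
pos=0: emit ID 'foo' (now at pos=3)
pos=3: emit SEMI ';'
pos=5: enter STRING mode
pos=5: emit STR "a" (now at pos=8)
pos=9: enter COMMENT mode (saw '/*')
pos=9: ERROR — unterminated comment (reached EOF)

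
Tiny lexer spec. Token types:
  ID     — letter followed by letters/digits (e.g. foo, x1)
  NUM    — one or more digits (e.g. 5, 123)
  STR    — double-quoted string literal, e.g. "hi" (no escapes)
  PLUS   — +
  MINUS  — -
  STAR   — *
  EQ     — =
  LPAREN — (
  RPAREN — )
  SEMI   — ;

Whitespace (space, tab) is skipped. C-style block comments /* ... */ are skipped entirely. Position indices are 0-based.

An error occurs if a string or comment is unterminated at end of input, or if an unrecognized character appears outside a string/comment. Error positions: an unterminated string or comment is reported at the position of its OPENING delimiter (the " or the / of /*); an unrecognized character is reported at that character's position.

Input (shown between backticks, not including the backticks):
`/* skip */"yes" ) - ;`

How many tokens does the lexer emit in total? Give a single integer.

Answer: 4

Derivation:
pos=0: enter COMMENT mode (saw '/*')
exit COMMENT mode (now at pos=10)
pos=10: enter STRING mode
pos=10: emit STR "yes" (now at pos=15)
pos=16: emit RPAREN ')'
pos=18: emit MINUS '-'
pos=20: emit SEMI ';'
DONE. 4 tokens: [STR, RPAREN, MINUS, SEMI]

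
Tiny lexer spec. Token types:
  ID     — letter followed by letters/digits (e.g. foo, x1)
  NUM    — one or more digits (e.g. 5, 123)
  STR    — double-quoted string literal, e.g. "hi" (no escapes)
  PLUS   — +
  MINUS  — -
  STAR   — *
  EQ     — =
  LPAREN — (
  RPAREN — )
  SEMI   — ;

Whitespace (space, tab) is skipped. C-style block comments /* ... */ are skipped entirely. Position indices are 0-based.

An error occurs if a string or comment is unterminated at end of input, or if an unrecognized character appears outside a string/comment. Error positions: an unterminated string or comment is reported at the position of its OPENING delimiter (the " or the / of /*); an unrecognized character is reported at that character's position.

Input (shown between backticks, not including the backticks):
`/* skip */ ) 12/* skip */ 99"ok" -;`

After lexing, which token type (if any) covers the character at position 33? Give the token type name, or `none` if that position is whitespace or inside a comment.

Answer: MINUS

Derivation:
pos=0: enter COMMENT mode (saw '/*')
exit COMMENT mode (now at pos=10)
pos=11: emit RPAREN ')'
pos=13: emit NUM '12' (now at pos=15)
pos=15: enter COMMENT mode (saw '/*')
exit COMMENT mode (now at pos=25)
pos=26: emit NUM '99' (now at pos=28)
pos=28: enter STRING mode
pos=28: emit STR "ok" (now at pos=32)
pos=33: emit MINUS '-'
pos=34: emit SEMI ';'
DONE. 6 tokens: [RPAREN, NUM, NUM, STR, MINUS, SEMI]
Position 33: char is '-' -> MINUS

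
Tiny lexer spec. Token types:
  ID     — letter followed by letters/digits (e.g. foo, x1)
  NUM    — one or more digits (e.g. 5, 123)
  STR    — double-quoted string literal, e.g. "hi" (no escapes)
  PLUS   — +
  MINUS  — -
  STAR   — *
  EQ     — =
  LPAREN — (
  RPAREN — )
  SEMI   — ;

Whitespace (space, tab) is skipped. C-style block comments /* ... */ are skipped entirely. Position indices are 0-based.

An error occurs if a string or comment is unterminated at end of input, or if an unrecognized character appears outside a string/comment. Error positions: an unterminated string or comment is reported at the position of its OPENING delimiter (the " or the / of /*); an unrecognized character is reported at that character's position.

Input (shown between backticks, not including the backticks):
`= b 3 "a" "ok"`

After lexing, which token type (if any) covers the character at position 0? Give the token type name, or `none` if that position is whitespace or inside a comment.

pos=0: emit EQ '='
pos=2: emit ID 'b' (now at pos=3)
pos=4: emit NUM '3' (now at pos=5)
pos=6: enter STRING mode
pos=6: emit STR "a" (now at pos=9)
pos=10: enter STRING mode
pos=10: emit STR "ok" (now at pos=14)
DONE. 5 tokens: [EQ, ID, NUM, STR, STR]
Position 0: char is '=' -> EQ

Answer: EQ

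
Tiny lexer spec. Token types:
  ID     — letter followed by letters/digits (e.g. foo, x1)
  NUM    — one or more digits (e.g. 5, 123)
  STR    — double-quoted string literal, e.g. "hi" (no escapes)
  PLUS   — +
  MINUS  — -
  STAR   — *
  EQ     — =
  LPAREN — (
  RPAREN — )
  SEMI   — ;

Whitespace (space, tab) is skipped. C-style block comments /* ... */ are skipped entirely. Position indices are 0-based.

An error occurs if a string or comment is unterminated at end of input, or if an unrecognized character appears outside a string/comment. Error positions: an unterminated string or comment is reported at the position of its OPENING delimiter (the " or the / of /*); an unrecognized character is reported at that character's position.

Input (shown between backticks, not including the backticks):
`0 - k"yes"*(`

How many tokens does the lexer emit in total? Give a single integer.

pos=0: emit NUM '0' (now at pos=1)
pos=2: emit MINUS '-'
pos=4: emit ID 'k' (now at pos=5)
pos=5: enter STRING mode
pos=5: emit STR "yes" (now at pos=10)
pos=10: emit STAR '*'
pos=11: emit LPAREN '('
DONE. 6 tokens: [NUM, MINUS, ID, STR, STAR, LPAREN]

Answer: 6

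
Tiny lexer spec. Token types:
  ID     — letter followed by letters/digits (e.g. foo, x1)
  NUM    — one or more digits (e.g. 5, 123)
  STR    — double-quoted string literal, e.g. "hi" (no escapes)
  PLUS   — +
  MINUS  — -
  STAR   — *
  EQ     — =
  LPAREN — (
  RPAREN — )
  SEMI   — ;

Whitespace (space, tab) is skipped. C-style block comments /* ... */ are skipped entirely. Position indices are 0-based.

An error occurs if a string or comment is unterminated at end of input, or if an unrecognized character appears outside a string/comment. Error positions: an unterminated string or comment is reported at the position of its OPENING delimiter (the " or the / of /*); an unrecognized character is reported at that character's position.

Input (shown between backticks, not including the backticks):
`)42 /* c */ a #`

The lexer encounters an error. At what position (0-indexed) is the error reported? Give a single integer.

pos=0: emit RPAREN ')'
pos=1: emit NUM '42' (now at pos=3)
pos=4: enter COMMENT mode (saw '/*')
exit COMMENT mode (now at pos=11)
pos=12: emit ID 'a' (now at pos=13)
pos=14: ERROR — unrecognized char '#'

Answer: 14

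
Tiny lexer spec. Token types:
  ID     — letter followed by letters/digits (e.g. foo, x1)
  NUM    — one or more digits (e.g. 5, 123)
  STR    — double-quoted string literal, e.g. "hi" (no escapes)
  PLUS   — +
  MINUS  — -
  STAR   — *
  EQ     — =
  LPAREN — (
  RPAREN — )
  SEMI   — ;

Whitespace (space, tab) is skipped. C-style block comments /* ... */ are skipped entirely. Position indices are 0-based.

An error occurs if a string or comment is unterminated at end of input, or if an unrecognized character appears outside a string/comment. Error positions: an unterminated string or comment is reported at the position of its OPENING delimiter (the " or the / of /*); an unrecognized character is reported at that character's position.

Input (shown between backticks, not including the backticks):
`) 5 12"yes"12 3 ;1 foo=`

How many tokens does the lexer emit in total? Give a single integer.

pos=0: emit RPAREN ')'
pos=2: emit NUM '5' (now at pos=3)
pos=4: emit NUM '12' (now at pos=6)
pos=6: enter STRING mode
pos=6: emit STR "yes" (now at pos=11)
pos=11: emit NUM '12' (now at pos=13)
pos=14: emit NUM '3' (now at pos=15)
pos=16: emit SEMI ';'
pos=17: emit NUM '1' (now at pos=18)
pos=19: emit ID 'foo' (now at pos=22)
pos=22: emit EQ '='
DONE. 10 tokens: [RPAREN, NUM, NUM, STR, NUM, NUM, SEMI, NUM, ID, EQ]

Answer: 10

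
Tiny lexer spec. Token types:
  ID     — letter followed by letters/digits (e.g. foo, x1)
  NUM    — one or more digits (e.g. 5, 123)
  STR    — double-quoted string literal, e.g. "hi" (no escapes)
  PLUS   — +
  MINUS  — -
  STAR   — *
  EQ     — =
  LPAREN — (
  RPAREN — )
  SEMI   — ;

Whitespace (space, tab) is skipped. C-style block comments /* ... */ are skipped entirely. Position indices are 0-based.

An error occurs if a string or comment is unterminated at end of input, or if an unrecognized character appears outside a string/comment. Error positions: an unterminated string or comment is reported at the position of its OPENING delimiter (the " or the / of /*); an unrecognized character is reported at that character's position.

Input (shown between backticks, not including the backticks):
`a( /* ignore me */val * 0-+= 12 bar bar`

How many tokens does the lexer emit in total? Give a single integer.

pos=0: emit ID 'a' (now at pos=1)
pos=1: emit LPAREN '('
pos=3: enter COMMENT mode (saw '/*')
exit COMMENT mode (now at pos=18)
pos=18: emit ID 'val' (now at pos=21)
pos=22: emit STAR '*'
pos=24: emit NUM '0' (now at pos=25)
pos=25: emit MINUS '-'
pos=26: emit PLUS '+'
pos=27: emit EQ '='
pos=29: emit NUM '12' (now at pos=31)
pos=32: emit ID 'bar' (now at pos=35)
pos=36: emit ID 'bar' (now at pos=39)
DONE. 11 tokens: [ID, LPAREN, ID, STAR, NUM, MINUS, PLUS, EQ, NUM, ID, ID]

Answer: 11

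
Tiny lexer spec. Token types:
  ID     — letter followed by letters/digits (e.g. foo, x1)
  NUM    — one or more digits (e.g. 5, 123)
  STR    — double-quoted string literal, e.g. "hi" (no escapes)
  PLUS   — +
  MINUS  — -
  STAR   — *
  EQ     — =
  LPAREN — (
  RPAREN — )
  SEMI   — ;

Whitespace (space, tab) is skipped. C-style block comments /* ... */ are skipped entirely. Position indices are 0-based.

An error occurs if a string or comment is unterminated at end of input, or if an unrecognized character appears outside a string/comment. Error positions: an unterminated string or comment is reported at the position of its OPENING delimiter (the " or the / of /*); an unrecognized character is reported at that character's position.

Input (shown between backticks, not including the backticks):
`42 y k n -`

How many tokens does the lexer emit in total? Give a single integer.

pos=0: emit NUM '42' (now at pos=2)
pos=3: emit ID 'y' (now at pos=4)
pos=5: emit ID 'k' (now at pos=6)
pos=7: emit ID 'n' (now at pos=8)
pos=9: emit MINUS '-'
DONE. 5 tokens: [NUM, ID, ID, ID, MINUS]

Answer: 5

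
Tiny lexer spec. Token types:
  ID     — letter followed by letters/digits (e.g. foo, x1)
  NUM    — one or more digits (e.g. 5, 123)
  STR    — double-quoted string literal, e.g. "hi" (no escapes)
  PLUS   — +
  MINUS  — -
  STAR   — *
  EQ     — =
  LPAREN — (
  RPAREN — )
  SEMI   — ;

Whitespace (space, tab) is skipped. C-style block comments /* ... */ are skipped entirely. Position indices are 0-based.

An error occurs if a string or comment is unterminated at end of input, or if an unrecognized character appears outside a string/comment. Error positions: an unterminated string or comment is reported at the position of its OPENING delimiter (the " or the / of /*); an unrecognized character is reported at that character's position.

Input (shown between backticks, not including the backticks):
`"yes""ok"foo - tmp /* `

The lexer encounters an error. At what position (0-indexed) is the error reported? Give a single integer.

Answer: 19

Derivation:
pos=0: enter STRING mode
pos=0: emit STR "yes" (now at pos=5)
pos=5: enter STRING mode
pos=5: emit STR "ok" (now at pos=9)
pos=9: emit ID 'foo' (now at pos=12)
pos=13: emit MINUS '-'
pos=15: emit ID 'tmp' (now at pos=18)
pos=19: enter COMMENT mode (saw '/*')
pos=19: ERROR — unterminated comment (reached EOF)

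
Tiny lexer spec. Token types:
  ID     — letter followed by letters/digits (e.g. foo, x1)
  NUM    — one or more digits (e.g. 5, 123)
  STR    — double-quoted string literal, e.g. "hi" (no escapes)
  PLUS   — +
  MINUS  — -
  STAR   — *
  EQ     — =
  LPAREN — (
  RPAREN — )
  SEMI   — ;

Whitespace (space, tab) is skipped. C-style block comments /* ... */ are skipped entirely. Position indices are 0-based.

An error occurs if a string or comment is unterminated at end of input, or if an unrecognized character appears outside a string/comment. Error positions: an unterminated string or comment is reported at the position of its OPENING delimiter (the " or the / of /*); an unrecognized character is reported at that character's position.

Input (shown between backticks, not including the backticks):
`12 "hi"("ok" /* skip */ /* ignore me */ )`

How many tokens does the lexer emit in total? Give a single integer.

pos=0: emit NUM '12' (now at pos=2)
pos=3: enter STRING mode
pos=3: emit STR "hi" (now at pos=7)
pos=7: emit LPAREN '('
pos=8: enter STRING mode
pos=8: emit STR "ok" (now at pos=12)
pos=13: enter COMMENT mode (saw '/*')
exit COMMENT mode (now at pos=23)
pos=24: enter COMMENT mode (saw '/*')
exit COMMENT mode (now at pos=39)
pos=40: emit RPAREN ')'
DONE. 5 tokens: [NUM, STR, LPAREN, STR, RPAREN]

Answer: 5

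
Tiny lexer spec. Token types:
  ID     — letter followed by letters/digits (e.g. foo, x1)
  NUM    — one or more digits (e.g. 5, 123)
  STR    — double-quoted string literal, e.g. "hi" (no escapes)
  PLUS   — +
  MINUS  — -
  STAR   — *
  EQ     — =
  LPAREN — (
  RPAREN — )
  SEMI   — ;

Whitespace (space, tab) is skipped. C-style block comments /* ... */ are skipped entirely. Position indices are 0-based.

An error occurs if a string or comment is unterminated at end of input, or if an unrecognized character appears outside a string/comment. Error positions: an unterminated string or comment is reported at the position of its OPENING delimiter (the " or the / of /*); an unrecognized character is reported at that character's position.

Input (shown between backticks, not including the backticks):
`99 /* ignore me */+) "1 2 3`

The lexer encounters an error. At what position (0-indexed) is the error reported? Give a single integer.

Answer: 21

Derivation:
pos=0: emit NUM '99' (now at pos=2)
pos=3: enter COMMENT mode (saw '/*')
exit COMMENT mode (now at pos=18)
pos=18: emit PLUS '+'
pos=19: emit RPAREN ')'
pos=21: enter STRING mode
pos=21: ERROR — unterminated string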